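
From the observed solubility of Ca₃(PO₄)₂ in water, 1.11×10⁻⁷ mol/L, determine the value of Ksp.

Ca₃(PO₄)₂(s) ⇌ 3 Ca²⁺(aq) + 2 PO₄³⁻(aq)
With molar solubility s: [Ca²⁺] = 3s, [PO₄³⁻] = 2s.
Ksp = [Ca²⁺]^3[PO₄³⁻]^2 = (3s)^3 · (2s)^2 = 108s^5
Ksp = 108 × (1.11×10⁻⁷)^5 = 1.82×10⁻³³

Ksp = 1.82×10⁻³³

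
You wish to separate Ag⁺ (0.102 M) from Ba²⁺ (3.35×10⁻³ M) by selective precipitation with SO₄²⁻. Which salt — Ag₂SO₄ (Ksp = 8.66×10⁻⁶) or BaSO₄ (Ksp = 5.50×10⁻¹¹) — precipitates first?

Precipitation of each salt begins when its ion product equals Ksp.
For Ag₂SO₄: [SO₄²⁻] = (Ksp/[Ag⁺]^2) = 8.32×10⁻⁴ M
For BaSO₄: [SO₄²⁻] = (Ksp/[Ba²⁺]) = 1.64×10⁻⁸ M
BaSO₄ requires the lower [SO₄²⁻], so it precipitates first.

BaSO₄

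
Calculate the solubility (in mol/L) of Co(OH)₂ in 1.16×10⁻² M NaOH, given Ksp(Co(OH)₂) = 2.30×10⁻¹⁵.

1.71×10⁻¹¹ M

Co(OH)₂(s) ⇌ Co²⁺(aq) + 2 OH⁻(aq)
Let s be the solubility of Co(OH)₂ here. The common ion gives [OH⁻] ≈ 1.16×10⁻² M, and [Co²⁺] = s.
Ksp = [Co²⁺][OH⁻]^2 = s(1.16×10⁻²)^2
s = 2.30×10⁻¹⁵ / (1.16×10⁻²)^2 = 1.71×10⁻¹¹
s = 1.71×10⁻¹¹ M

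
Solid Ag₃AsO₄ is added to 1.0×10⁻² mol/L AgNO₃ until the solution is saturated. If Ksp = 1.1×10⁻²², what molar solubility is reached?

1.1×10⁻¹⁶ M

Ag₃AsO₄(s) ⇌ 3 Ag⁺(aq) + AsO₄³⁻(aq)
Let s be the solubility of Ag₃AsO₄ here. The common ion gives [Ag⁺] ≈ 1.0×10⁻² mol/L, and [AsO₄³⁻] = s.
Ksp = [Ag⁺]^3[AsO₄³⁻] = (1.0×10⁻²)^3s
s = 1.1×10⁻²² / (1.0×10⁻²)^3 = 1.1×10⁻¹⁶
s = 1.1×10⁻¹⁶ mol/L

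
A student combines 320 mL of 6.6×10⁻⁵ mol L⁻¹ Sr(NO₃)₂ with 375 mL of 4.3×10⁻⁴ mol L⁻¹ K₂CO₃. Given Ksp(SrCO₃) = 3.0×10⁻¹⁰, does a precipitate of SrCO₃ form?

Yes

After mixing, V = 320 mL + 375 mL = 695 mL.
[Sr²⁺] = (6.6×10⁻⁵)(320)/695 = 3.0×10⁻⁵ mol L⁻¹
[CO₃²⁻] = (4.3×10⁻⁴)(375)/695 = 2.3×10⁻⁴ mol L⁻¹
Q = [Sr²⁺][CO₃²⁻] = 7.1×10⁻⁹
Q = 7.1×10⁻⁹ > Ksp = 3.0×10⁻¹⁰, so the solution is supersaturated and SrCO₃ precipitates.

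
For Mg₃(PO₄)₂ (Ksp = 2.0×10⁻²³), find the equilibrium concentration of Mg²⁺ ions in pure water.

3.4×10⁻⁵ M

Mg₃(PO₄)₂(s) ⇌ 3 Mg²⁺(aq) + 2 PO₄³⁻(aq)
Let s be the molar solubility. Then [Mg²⁺] = 3s and [PO₄³⁻] = 2s.
Ksp = [Mg²⁺]^3[PO₄³⁻]^2 = (3s)^3 · (2s)^2 = 108s^5 = 2.0×10⁻²³
s = 1.1×10⁻⁵ M
[Mg²⁺] = 3s = 3.4×10⁻⁵ M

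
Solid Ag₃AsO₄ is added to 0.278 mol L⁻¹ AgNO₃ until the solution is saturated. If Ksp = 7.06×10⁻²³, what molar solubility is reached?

3.29×10⁻²¹ M

Ag₃AsO₄(s) ⇌ 3 Ag⁺(aq) + AsO₄³⁻(aq)
The solution already contains Ag⁺ at 0.278 mol L⁻¹. Let s be the molar solubility of Ag₃AsO₄.
[Ag⁺] ≈ 0.278 mol L⁻¹ (common ion dominates); [AsO₄³⁻] = s.
Ksp = [Ag⁺]^3[AsO₄³⁻] = (0.278)^3s
s = 7.06×10⁻²³ / (0.278)^3 = 3.29×10⁻²¹
s = 3.29×10⁻²¹ mol L⁻¹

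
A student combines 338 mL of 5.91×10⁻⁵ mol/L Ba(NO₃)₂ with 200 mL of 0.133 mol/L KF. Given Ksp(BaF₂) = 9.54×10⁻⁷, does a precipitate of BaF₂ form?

No

The combined volume is 538 mL.
[Ba²⁺] = (5.91×10⁻⁵)(338)/538 = 3.71×10⁻⁵ mol/L
[F⁻] = (0.133)(200)/538 = 4.94×10⁻² mol/L
Q = [Ba²⁺][F⁻]^2 = 9.08×10⁻⁸
Q < Ksp (9.08×10⁻⁸ vs 9.54×10⁻⁷); the solution remains unsaturated and no precipitate forms.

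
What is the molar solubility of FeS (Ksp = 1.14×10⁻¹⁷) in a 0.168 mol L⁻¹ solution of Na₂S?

6.79×10⁻¹⁷ M

FeS(s) ⇌ Fe²⁺(aq) + S²⁻(aq)
With S²⁻ already at 0.168 mol L⁻¹ and s small, take [S²⁻] ≈ 0.168 mol L⁻¹ and [Fe²⁺] = s.
Ksp = [Fe²⁺][S²⁻] = s(0.168)
s = 1.14×10⁻¹⁷ / (0.168) = 6.79×10⁻¹⁷
s = 6.79×10⁻¹⁷ mol L⁻¹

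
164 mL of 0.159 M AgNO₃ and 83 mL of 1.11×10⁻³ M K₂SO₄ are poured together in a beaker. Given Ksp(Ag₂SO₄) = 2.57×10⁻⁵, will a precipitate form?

No

Total volume after mixing = 164 + 83 = 247 mL.
[Ag⁺] = (0.159)(164)/247 = 0.106 M
[SO₄²⁻] = (1.11×10⁻³)(83)/247 = 3.73×10⁻⁴ M
Q = [Ag⁺]^2[SO₄²⁻] = 4.16×10⁻⁶
Q = 4.16×10⁻⁶ < Ksp = 2.57×10⁻⁵, so the solution is unsaturated and no precipitate forms.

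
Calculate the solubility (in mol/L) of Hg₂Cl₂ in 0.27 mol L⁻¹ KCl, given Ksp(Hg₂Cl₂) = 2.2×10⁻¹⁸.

Hg₂Cl₂(s) ⇌ Hg₂²⁺(aq) + 2 Cl⁻(aq)
Let s be the solubility of Hg₂Cl₂ here. The common ion gives [Cl⁻] ≈ 0.27 mol L⁻¹, and [Hg₂²⁺] = s.
Ksp = [Hg₂²⁺][Cl⁻]^2 = s(0.27)^2
s = 2.2×10⁻¹⁸ / (0.27)^2 = 3.0×10⁻¹⁷
s = 3.0×10⁻¹⁷ mol L⁻¹

3.0×10⁻¹⁷ M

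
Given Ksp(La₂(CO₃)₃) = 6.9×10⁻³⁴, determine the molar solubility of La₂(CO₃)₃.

9.1×10⁻⁸ M

La₂(CO₃)₃(s) ⇌ 2 La³⁺(aq) + 3 CO₃²⁻(aq)
Call the molar solubility s, so that [La³⁺] = 2s and [CO₃²⁻] = 3s.
Ksp = [La³⁺]^2[CO₃²⁻]^3 = (2s)^2 · (3s)^3 = 108s^5
108s^5 = 6.9×10⁻³⁴  ⇒  s^5 = 6.4×10⁻³⁶
s = 9.1×10⁻⁸ M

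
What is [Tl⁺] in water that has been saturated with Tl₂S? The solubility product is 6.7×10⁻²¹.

2.4×10⁻⁷ M

Tl₂S(s) ⇌ 2 Tl⁺(aq) + S²⁻(aq)
With molar solubility s: [Tl⁺] = 2s, [S²⁻] = s.
Ksp = [Tl⁺]^2[S²⁻] = (2s)^2 · s = 4s^3 = 6.7×10⁻²¹
s = 1.2×10⁻⁷ mol L⁻¹
[Tl⁺] = 2s = 2.4×10⁻⁷ mol L⁻¹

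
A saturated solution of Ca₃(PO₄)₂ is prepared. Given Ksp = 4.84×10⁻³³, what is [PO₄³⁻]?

Ca₃(PO₄)₂(s) ⇌ 3 Ca²⁺(aq) + 2 PO₄³⁻(aq)
If s mol/L of Ca₃(PO₄)₂ dissolves, [Ca²⁺] = 3s and [PO₄³⁻] = 2s.
Ksp = [Ca²⁺]^3[PO₄³⁻]^2 = (3s)^3 · (2s)^2 = 108s^5 = 4.84×10⁻³³
s = 1.35×10⁻⁷ mol/L
[PO₄³⁻] = 2s = 2.70×10⁻⁷ mol/L

2.70×10⁻⁷ M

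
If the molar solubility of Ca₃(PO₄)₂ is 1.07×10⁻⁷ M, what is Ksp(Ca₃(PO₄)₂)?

Ca₃(PO₄)₂(s) ⇌ 3 Ca²⁺(aq) + 2 PO₄³⁻(aq)
Let s be the molar solubility. Then [Ca²⁺] = 3s and [PO₄³⁻] = 2s.
Ksp = [Ca²⁺]^3[PO₄³⁻]^2 = (3s)^3 · (2s)^2 = 108s^5
Ksp = 108 × (1.07×10⁻⁷)^5 = 1.51×10⁻³³

Ksp = 1.51×10⁻³³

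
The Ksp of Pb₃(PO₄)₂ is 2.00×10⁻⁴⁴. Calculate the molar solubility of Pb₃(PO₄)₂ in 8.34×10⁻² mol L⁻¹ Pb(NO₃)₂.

Pb₃(PO₄)₂(s) ⇌ 3 Pb²⁺(aq) + 2 PO₄³⁻(aq)
Pb²⁺ is already present at 8.34×10⁻² mol L⁻¹. If s mol/L of Pb₃(PO₄)₂ dissolves, [PO₄³⁻] = 2s while [Pb²⁺] ≈ 8.34×10⁻² mol L⁻¹.
Ksp = [Pb²⁺]^3[PO₄³⁻]^2 = (8.34×10⁻²)^3(2s)^2
(2s)^2 = 2.00×10⁻⁴⁴ / (8.34×10⁻²)^3 = 3.45×10⁻⁴¹
s = 2.94×10⁻²¹ mol L⁻¹

2.94×10⁻²¹ M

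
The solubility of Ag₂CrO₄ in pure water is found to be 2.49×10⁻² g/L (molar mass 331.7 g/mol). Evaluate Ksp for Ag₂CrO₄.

Ksp = 1.69×10⁻¹²

Convert to molarity: s = 2.49×10⁻² / 331.7 = 7.5068×10⁻⁵ mol/L
Ag₂CrO₄(s) ⇌ 2 Ag⁺(aq) + CrO₄²⁻(aq)
Let s be the molar solubility. Then [Ag⁺] = 2s and [CrO₄²⁻] = s.
Ksp = [Ag⁺]^2[CrO₄²⁻] = (2s)^2 · s = 4s^3
Ksp = 4 × (7.5068×10⁻⁵)^3 = 1.69×10⁻¹²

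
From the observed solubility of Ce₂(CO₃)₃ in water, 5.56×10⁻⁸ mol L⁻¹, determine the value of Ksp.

Ksp = 5.74×10⁻³⁵

Ce₂(CO₃)₃(s) ⇌ 2 Ce³⁺(aq) + 3 CO₃²⁻(aq)
If s mol/L of Ce₂(CO₃)₃ dissolves, [Ce³⁺] = 2s and [CO₃²⁻] = 3s.
Ksp = [Ce³⁺]^2[CO₃²⁻]^3 = (2s)^2 · (3s)^3 = 108s^5
Ksp = 108 × (5.56×10⁻⁸)^5 = 5.74×10⁻³⁵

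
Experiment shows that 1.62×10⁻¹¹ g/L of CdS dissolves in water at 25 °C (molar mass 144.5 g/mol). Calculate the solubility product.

s = (1.62×10⁻¹¹ g L⁻¹)/(144.5 g mol⁻¹) = 1.1211×10⁻¹³ M
CdS(s) ⇌ Cd²⁺(aq) + S²⁻(aq)
If s mol/L of CdS dissolves, [Cd²⁺] = s and [S²⁻] = s.
Ksp = [Cd²⁺][S²⁻] = s · s = s^2
Ksp = (1.1211×10⁻¹³)^2 = 1.26×10⁻²⁶

Ksp = 1.26×10⁻²⁶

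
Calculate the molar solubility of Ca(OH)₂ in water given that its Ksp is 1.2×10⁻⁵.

Ca(OH)₂(s) ⇌ Ca²⁺(aq) + 2 OH⁻(aq)
If s mol/L of Ca(OH)₂ dissolves, [Ca²⁺] = s and [OH⁻] = 2s.
Ksp = [Ca²⁺][OH⁻]^2 = s · (2s)^2 = 4s^3
4s^3 = 1.2×10⁻⁵  ⇒  s^3 = 3.0×10⁻⁶
s = 1.4×10⁻² M

1.4×10⁻² M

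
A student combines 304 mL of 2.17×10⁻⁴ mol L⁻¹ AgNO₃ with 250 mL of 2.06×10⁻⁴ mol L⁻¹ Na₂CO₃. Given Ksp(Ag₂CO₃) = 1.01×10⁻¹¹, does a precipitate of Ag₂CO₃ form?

No

The combined volume is 554 mL.
[Ag⁺] = (2.17×10⁻⁴)(304)/554 = 1.19×10⁻⁴ mol L⁻¹
[CO₃²⁻] = (2.06×10⁻⁴)(250)/554 = 9.30×10⁻⁵ mol L⁻¹
Q = [Ag⁺]^2[CO₃²⁻] = 1.32×10⁻¹²
Since Q (1.32×10⁻¹²) is less than Ksp (1.01×10⁻¹¹), no Ag₂CO₃ precipitates.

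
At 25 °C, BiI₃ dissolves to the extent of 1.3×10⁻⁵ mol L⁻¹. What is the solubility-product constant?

Ksp = 7.7×10⁻¹⁹

BiI₃(s) ⇌ Bi³⁺(aq) + 3 I⁻(aq)
With molar solubility s: [Bi³⁺] = s, [I⁻] = 3s.
Ksp = [Bi³⁺][I⁻]^3 = s · (3s)^3 = 27s^4
Ksp = 27 × (1.3×10⁻⁵)^4 = 7.7×10⁻¹⁹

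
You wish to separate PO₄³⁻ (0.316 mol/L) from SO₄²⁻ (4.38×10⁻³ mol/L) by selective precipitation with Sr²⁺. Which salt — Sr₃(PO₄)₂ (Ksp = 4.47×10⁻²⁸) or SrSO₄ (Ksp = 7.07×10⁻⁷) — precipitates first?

Each salt precipitates once Q = Ksp for that salt.
For Sr₃(PO₄)₂: [Sr²⁺] = (Ksp/[PO₄³⁻]^2)^(1/3) = 1.65×10⁻⁹ mol/L
For SrSO₄: [Sr²⁺] = (Ksp/[SO₄²⁻]) = 1.61×10⁻⁴ mol/L
The smaller threshold [Sr²⁺] is reached first, so Sr₃(PO₄)₂ precipitates first.

Sr₃(PO₄)₂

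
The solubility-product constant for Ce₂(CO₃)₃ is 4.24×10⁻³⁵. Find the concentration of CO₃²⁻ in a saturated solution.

Ce₂(CO₃)₃(s) ⇌ 2 Ce³⁺(aq) + 3 CO₃²⁻(aq)
Call the molar solubility s, so that [Ce³⁺] = 2s and [CO₃²⁻] = 3s.
Ksp = [Ce³⁺]^2[CO₃²⁻]^3 = (2s)^2 · (3s)^3 = 108s^5 = 4.24×10⁻³⁵
s = 5.23×10⁻⁸ mol/L
[CO₃²⁻] = 3s = 1.57×10⁻⁷ mol/L

1.57×10⁻⁷ M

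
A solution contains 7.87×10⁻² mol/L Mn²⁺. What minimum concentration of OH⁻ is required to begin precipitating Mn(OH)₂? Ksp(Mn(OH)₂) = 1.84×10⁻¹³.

1.53×10⁻⁶ M

Each salt precipitates once Q = Ksp for that salt.
Mn(OH)₂(s) ⇌ Mn²⁺(aq) + 2 OH⁻(aq)
Ksp = [Mn²⁺][OH⁻]^2 = [OH⁻]^2(7.87×10⁻²)
[OH⁻]^2 = 1.84×10⁻¹³ / (7.87×10⁻²) = 2.34×10⁻¹²
[OH⁻] = 1.53×10⁻⁶ mol/L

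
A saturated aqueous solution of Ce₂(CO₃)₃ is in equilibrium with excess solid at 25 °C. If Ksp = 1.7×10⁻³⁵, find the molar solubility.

4.4×10⁻⁸ M

Ce₂(CO₃)₃(s) ⇌ 2 Ce³⁺(aq) + 3 CO₃²⁻(aq)
Let s be the molar solubility. Then [Ce³⁺] = 2s and [CO₃²⁻] = 3s.
Ksp = [Ce³⁺]^2[CO₃²⁻]^3 = (2s)^2 · (3s)^3 = 108s^5
108s^5 = 1.7×10⁻³⁵  ⇒  s^5 = 1.6×10⁻³⁷
s = 4.4×10⁻⁸ mol/L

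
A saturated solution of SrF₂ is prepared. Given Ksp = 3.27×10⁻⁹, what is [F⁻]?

SrF₂(s) ⇌ Sr²⁺(aq) + 2 F⁻(aq)
Let s be the molar solubility. Then [Sr²⁺] = s and [F⁻] = 2s.
Ksp = [Sr²⁺][F⁻]^2 = s · (2s)^2 = 4s^3 = 3.27×10⁻⁹
s = 9.35×10⁻⁴ mol L⁻¹
[F⁻] = 2s = 1.87×10⁻³ mol L⁻¹

1.87×10⁻³ M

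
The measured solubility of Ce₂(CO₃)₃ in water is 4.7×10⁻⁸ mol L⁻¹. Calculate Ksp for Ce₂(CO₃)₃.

Ksp = 2.5×10⁻³⁵

Ce₂(CO₃)₃(s) ⇌ 2 Ce³⁺(aq) + 3 CO₃²⁻(aq)
If s mol/L of Ce₂(CO₃)₃ dissolves, [Ce³⁺] = 2s and [CO₃²⁻] = 3s.
Ksp = [Ce³⁺]^2[CO₃²⁻]^3 = (2s)^2 · (3s)^3 = 108s^5
Ksp = 108 × (4.7×10⁻⁸)^5 = 2.5×10⁻³⁵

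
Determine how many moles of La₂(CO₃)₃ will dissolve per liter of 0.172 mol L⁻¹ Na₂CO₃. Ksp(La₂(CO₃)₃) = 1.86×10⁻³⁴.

9.56×10⁻¹⁷ M

La₂(CO₃)₃(s) ⇌ 2 La³⁺(aq) + 3 CO₃²⁻(aq)
Let s be the solubility of La₂(CO₃)₃ here. The common ion gives [CO₃²⁻] ≈ 0.172 mol L⁻¹, and [La³⁺] = 2s.
Ksp = [La³⁺]^2[CO₃²⁻]^3 = (2s)^2(0.172)^3
(2s)^2 = 1.86×10⁻³⁴ / (0.172)^3 = 3.66×10⁻³²
s = 9.56×10⁻¹⁷ mol L⁻¹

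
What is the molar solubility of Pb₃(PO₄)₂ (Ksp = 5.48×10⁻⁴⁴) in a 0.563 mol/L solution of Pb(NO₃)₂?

Pb₃(PO₄)₂(s) ⇌ 3 Pb²⁺(aq) + 2 PO₄³⁻(aq)
Pb²⁺ is already present at 0.563 mol/L. If s mol/L of Pb₃(PO₄)₂ dissolves, [PO₄³⁻] = 2s while [Pb²⁺] ≈ 0.563 mol/L.
Ksp = [Pb²⁺]^3[PO₄³⁻]^2 = (0.563)^3(2s)^2
(2s)^2 = 5.48×10⁻⁴⁴ / (0.563)^3 = 3.07×10⁻⁴³
s = 2.77×10⁻²² mol/L

2.77×10⁻²² M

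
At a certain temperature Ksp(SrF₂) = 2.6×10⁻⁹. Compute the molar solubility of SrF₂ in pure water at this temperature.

8.7×10⁻⁴ M

SrF₂(s) ⇌ Sr²⁺(aq) + 2 F⁻(aq)
Let s be the molar solubility. Then [Sr²⁺] = s and [F⁻] = 2s.
Ksp = [Sr²⁺][F⁻]^2 = s · (2s)^2 = 4s^3
4s^3 = 2.6×10⁻⁹  ⇒  s^3 = 6.5×10⁻¹⁰
Taking the 3rd root, s = 8.7×10⁻⁴ M.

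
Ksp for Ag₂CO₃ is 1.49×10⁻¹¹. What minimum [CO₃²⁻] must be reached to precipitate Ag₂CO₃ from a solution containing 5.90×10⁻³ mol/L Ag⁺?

4.28×10⁻⁷ M

The threshold for precipitation is Q = Ksp.
Ag₂CO₃(s) ⇌ 2 Ag⁺(aq) + CO₃²⁻(aq)
Ksp = [Ag⁺]^2[CO₃²⁻] = [CO₃²⁻](5.90×10⁻³)^2
[CO₃²⁻] = 1.49×10⁻¹¹ / (5.90×10⁻³)^2 = 4.28×10⁻⁷
[CO₃²⁻] = 4.28×10⁻⁷ mol/L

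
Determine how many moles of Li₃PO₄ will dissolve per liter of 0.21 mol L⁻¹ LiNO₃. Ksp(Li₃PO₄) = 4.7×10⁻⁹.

5.1×10⁻⁷ M

Li₃PO₄(s) ⇌ 3 Li⁺(aq) + PO₄³⁻(aq)
With Li⁺ already at 0.21 mol L⁻¹ and s small, take [Li⁺] ≈ 0.21 mol L⁻¹ and [PO₄³⁻] = s.
Ksp = [Li⁺]^3[PO₄³⁻] = (0.21)^3s
s = 4.7×10⁻⁹ / (0.21)^3 = 5.1×10⁻⁷
s = 5.1×10⁻⁷ mol L⁻¹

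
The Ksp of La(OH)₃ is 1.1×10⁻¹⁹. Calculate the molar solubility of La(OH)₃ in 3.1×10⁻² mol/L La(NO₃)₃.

5.1×10⁻⁷ M

La(OH)₃(s) ⇌ La³⁺(aq) + 3 OH⁻(aq)
With La³⁺ already at 3.1×10⁻² mol/L and s small, take [La³⁺] ≈ 3.1×10⁻² mol/L and [OH⁻] = 3s.
Ksp = [La³⁺][OH⁻]^3 = (3.1×10⁻²)(3s)^3
(3s)^3 = 1.1×10⁻¹⁹ / (3.1×10⁻²) = 3.5×10⁻¹⁸
s = 5.1×10⁻⁷ mol/L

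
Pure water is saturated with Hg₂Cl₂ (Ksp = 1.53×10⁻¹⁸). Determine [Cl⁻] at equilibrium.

Hg₂Cl₂(s) ⇌ Hg₂²⁺(aq) + 2 Cl⁻(aq)
For each mole of Hg₂Cl₂ that dissolves per liter, [Hg₂²⁺] = s and [Cl⁻] = 2s; let s denote this solubility.
Ksp = [Hg₂²⁺][Cl⁻]^2 = s · (2s)^2 = 4s^3 = 1.53×10⁻¹⁸
s = 7.26×10⁻⁷ M
[Cl⁻] = 2s = 1.45×10⁻⁶ M

1.45×10⁻⁶ M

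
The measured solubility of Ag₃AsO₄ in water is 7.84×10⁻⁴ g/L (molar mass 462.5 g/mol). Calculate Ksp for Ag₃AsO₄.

s = (7.84×10⁻⁴ g L⁻¹)/(462.5 g mol⁻¹) = 1.6951×10⁻⁶ M
Ag₃AsO₄(s) ⇌ 3 Ag⁺(aq) + AsO₄³⁻(aq)
Let s be the molar solubility. Then [Ag⁺] = 3s and [AsO₄³⁻] = s.
Ksp = [Ag⁺]^3[AsO₄³⁻] = (3s)^3 · s = 27s^4
Ksp = 27 × (1.6951×10⁻⁶)^4 = 2.23×10⁻²²

Ksp = 2.23×10⁻²²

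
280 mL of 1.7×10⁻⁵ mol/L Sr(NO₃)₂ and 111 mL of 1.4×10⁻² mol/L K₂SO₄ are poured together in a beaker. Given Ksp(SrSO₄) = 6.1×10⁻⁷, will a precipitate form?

No

Total volume after mixing = 280 + 111 = 391 mL.
[Sr²⁺] = (1.7×10⁻⁵)(280)/391 = 1.2×10⁻⁵ mol/L
[SO₄²⁻] = (1.4×10⁻²)(111)/391 = 4.0×10⁻³ mol/L
Q = [Sr²⁺][SO₄²⁻] = 4.8×10⁻⁸
Since Q (4.8×10⁻⁸) is less than Ksp (6.1×10⁻⁷), no SrSO₄ precipitates.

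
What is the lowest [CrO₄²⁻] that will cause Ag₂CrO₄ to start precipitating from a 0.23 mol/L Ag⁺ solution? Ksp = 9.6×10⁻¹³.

Precipitation of each salt begins when its ion product equals Ksp.
Ag₂CrO₄(s) ⇌ 2 Ag⁺(aq) + CrO₄²⁻(aq)
Ksp = [Ag⁺]^2[CrO₄²⁻] = [CrO₄²⁻](0.23)^2
[CrO₄²⁻] = 9.6×10⁻¹³ / (0.23)^2 = 1.8×10⁻¹¹
[CrO₄²⁻] = 1.8×10⁻¹¹ mol/L

1.8×10⁻¹¹ M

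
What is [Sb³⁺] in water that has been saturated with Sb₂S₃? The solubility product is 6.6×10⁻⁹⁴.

Sb₂S₃(s) ⇌ 2 Sb³⁺(aq) + 3 S²⁻(aq)
Call the molar solubility s, so that [Sb³⁺] = 2s and [S²⁻] = 3s.
Ksp = [Sb³⁺]^2[S²⁻]^3 = (2s)^2 · (3s)^3 = 108s^5 = 6.6×10⁻⁹⁴
s = 9.1×10⁻²⁰ mol L⁻¹
[Sb³⁺] = 2s = 1.8×10⁻¹⁹ mol L⁻¹

1.8×10⁻¹⁹ M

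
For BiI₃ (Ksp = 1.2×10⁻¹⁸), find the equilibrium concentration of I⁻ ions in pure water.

BiI₃(s) ⇌ Bi³⁺(aq) + 3 I⁻(aq)
With molar solubility s: [Bi³⁺] = s, [I⁻] = 3s.
Ksp = [Bi³⁺][I⁻]^3 = s · (3s)^3 = 27s^4 = 1.2×10⁻¹⁸
s = 1.5×10⁻⁵ mol L⁻¹
[I⁻] = 3s = 4.4×10⁻⁵ mol L⁻¹

4.4×10⁻⁵ M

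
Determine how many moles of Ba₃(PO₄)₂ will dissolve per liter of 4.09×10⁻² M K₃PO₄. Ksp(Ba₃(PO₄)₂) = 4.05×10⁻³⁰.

Ba₃(PO₄)₂(s) ⇌ 3 Ba²⁺(aq) + 2 PO₄³⁻(aq)
Let s be the solubility of Ba₃(PO₄)₂ here. The common ion gives [PO₄³⁻] ≈ 4.09×10⁻² M, and [Ba²⁺] = 3s.
Ksp = [Ba²⁺]^3[PO₄³⁻]^2 = (3s)^3(4.09×10⁻²)^2
(3s)^3 = 4.05×10⁻³⁰ / (4.09×10⁻²)^2 = 2.42×10⁻²⁷
s = 4.48×10⁻¹⁰ M

4.48×10⁻¹⁰ M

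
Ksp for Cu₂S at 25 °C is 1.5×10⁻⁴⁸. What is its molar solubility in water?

Cu₂S(s) ⇌ 2 Cu⁺(aq) + S²⁻(aq)
Call the molar solubility s, so that [Cu⁺] = 2s and [S²⁻] = s.
Ksp = [Cu⁺]^2[S²⁻] = (2s)^2 · s = 4s^3
4s^3 = 1.5×10⁻⁴⁸  ⇒  s^3 = 3.8×10⁻⁴⁹
Taking the 3rd root, s = 7.2×10⁻¹⁷ M.

7.2×10⁻¹⁷ M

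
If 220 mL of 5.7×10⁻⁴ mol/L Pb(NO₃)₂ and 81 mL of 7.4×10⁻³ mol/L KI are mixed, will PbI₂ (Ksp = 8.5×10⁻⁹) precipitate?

Total volume after mixing = 220 + 81 = 301 mL.
[Pb²⁺] = (5.7×10⁻⁴)(220)/301 = 4.2×10⁻⁴ mol/L
[I⁻] = (7.4×10⁻³)(81)/301 = 2.0×10⁻³ mol/L
Q = [Pb²⁺][I⁻]^2 = 1.7×10⁻⁹
Q < Ksp (1.7×10⁻⁹ vs 8.5×10⁻⁹); the solution remains unsaturated and no precipitate forms.

No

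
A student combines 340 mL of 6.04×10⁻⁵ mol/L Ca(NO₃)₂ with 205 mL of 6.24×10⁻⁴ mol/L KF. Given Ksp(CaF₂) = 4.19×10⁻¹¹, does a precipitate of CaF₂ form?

Total volume after mixing = 340 + 205 = 545 mL.
[Ca²⁺] = (6.04×10⁻⁵)(340)/545 = 3.77×10⁻⁵ mol/L
[F⁻] = (6.24×10⁻⁴)(205)/545 = 2.35×10⁻⁴ mol/L
Q = [Ca²⁺][F⁻]^2 = 2.08×10⁻¹²
Q < Ksp (2.08×10⁻¹² vs 4.19×10⁻¹¹); the solution remains unsaturated and no precipitate forms.

No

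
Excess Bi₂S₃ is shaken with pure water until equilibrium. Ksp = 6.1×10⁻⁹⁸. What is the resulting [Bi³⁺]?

Bi₂S₃(s) ⇌ 2 Bi³⁺(aq) + 3 S²⁻(aq)
Let s be the molar solubility. Then [Bi³⁺] = 2s and [S²⁻] = 3s.
Ksp = [Bi³⁺]^2[S²⁻]^3 = (2s)^2 · (3s)^3 = 108s^5 = 6.1×10⁻⁹⁸
s = 1.4×10⁻²⁰ M
[Bi³⁺] = 2s = 2.8×10⁻²⁰ M

2.8×10⁻²⁰ M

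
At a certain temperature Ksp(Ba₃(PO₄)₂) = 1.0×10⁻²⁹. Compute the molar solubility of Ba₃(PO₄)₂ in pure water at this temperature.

6.2×10⁻⁷ M

Ba₃(PO₄)₂(s) ⇌ 3 Ba²⁺(aq) + 2 PO₄³⁻(aq)
With molar solubility s: [Ba²⁺] = 3s, [PO₄³⁻] = 2s.
Ksp = [Ba²⁺]^3[PO₄³⁻]^2 = (3s)^3 · (2s)^2 = 108s^5
108s^5 = 1.0×10⁻²⁹  ⇒  s^5 = 9.3×10⁻³²
s = (9.3×10⁻³²)^(1/5) = 6.2×10⁻⁷ mol/L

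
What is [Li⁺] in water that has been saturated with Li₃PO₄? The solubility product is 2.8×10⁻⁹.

Li₃PO₄(s) ⇌ 3 Li⁺(aq) + PO₄³⁻(aq)
Call the molar solubility s, so that [Li⁺] = 3s and [PO₄³⁻] = s.
Ksp = [Li⁺]^3[PO₄³⁻] = (3s)^3 · s = 27s^4 = 2.8×10⁻⁹
s = 3.2×10⁻³ mol L⁻¹
[Li⁺] = 3s = 9.6×10⁻³ mol L⁻¹

9.6×10⁻³ M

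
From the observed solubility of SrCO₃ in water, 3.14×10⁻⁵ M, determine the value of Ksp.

SrCO₃(s) ⇌ Sr²⁺(aq) + CO₃²⁻(aq)
With molar solubility s: [Sr²⁺] = s, [CO₃²⁻] = s.
Ksp = [Sr²⁺][CO₃²⁻] = s · s = s^2
Ksp = (3.14×10⁻⁵)^2 = 9.86×10⁻¹⁰

Ksp = 9.86×10⁻¹⁰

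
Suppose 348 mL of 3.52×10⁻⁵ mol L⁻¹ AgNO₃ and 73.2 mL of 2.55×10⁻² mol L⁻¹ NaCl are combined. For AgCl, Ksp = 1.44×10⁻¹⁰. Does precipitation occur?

Yes

The combined volume is 421.2 mL.
[Ag⁺] = (3.52×10⁻⁵)(348)/421.2 = 2.91×10⁻⁵ mol L⁻¹
[Cl⁻] = (2.55×10⁻²)(73.2)/421.2 = 4.43×10⁻³ mol L⁻¹
Q = [Ag⁺][Cl⁻] = 1.29×10⁻⁷
Since Q (1.29×10⁻⁷) exceeds Ksp (1.44×10⁻¹⁰), AgCl will precipitate.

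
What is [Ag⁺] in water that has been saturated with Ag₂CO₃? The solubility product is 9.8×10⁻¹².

Ag₂CO₃(s) ⇌ 2 Ag⁺(aq) + CO₃²⁻(aq)
With molar solubility s: [Ag⁺] = 2s, [CO₃²⁻] = s.
Ksp = [Ag⁺]^2[CO₃²⁻] = (2s)^2 · s = 4s^3 = 9.8×10⁻¹²
s = 1.3×10⁻⁴ mol L⁻¹
[Ag⁺] = 2s = 2.7×10⁻⁴ mol L⁻¹

2.7×10⁻⁴ M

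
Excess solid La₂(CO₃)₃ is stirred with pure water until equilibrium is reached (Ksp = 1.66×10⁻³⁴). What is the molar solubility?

La₂(CO₃)₃(s) ⇌ 2 La³⁺(aq) + 3 CO₃²⁻(aq)
Let s be the molar solubility. Then [La³⁺] = 2s and [CO₃²⁻] = 3s.
Ksp = [La³⁺]^2[CO₃²⁻]^3 = (2s)^2 · (3s)^3 = 108s^5
108s^5 = 1.66×10⁻³⁴  ⇒  s^5 = 1.54×10⁻³⁶
Taking the 5th root, s = 6.88×10⁻⁸ mol/L.

6.88×10⁻⁸ M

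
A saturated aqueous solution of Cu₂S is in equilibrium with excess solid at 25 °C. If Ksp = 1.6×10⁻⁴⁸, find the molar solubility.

Cu₂S(s) ⇌ 2 Cu⁺(aq) + S²⁻(aq)
For each mole of Cu₂S that dissolves per liter, [Cu⁺] = 2s and [S²⁻] = s; let s denote this solubility.
Ksp = [Cu⁺]^2[S²⁻] = (2s)^2 · s = 4s^3
4s^3 = 1.6×10⁻⁴⁸  ⇒  s^3 = 4.0×10⁻⁴⁹
s = (4.0×10⁻⁴⁹)^(1/3) = 7.4×10⁻¹⁷ mol/L

7.4×10⁻¹⁷ M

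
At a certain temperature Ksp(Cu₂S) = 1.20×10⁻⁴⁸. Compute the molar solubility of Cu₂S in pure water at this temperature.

Cu₂S(s) ⇌ 2 Cu⁺(aq) + S²⁻(aq)
If s mol/L of Cu₂S dissolves, [Cu⁺] = 2s and [S²⁻] = s.
Ksp = [Cu⁺]^2[S²⁻] = (2s)^2 · s = 4s^3
4s^3 = 1.20×10⁻⁴⁸  ⇒  s^3 = 3.00×10⁻⁴⁹
s = (3.00×10⁻⁴⁹)^(1/3) = 6.69×10⁻¹⁷ M

6.69×10⁻¹⁷ M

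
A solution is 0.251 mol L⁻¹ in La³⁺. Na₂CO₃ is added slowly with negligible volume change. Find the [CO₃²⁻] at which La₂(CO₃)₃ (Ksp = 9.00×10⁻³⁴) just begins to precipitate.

The threshold for precipitation is Q = Ksp.
La₂(CO₃)₃(s) ⇌ 2 La³⁺(aq) + 3 CO₃²⁻(aq)
Ksp = [La³⁺]^2[CO₃²⁻]^3 = [CO₃²⁻]^3(0.251)^2
[CO₃²⁻]^3 = 9.00×10⁻³⁴ / (0.251)^2 = 1.43×10⁻³²
[CO₃²⁻] = 2.43×10⁻¹¹ mol L⁻¹

2.43×10⁻¹¹ M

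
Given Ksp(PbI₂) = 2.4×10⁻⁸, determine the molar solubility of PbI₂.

PbI₂(s) ⇌ Pb²⁺(aq) + 2 I⁻(aq)
If s mol/L of PbI₂ dissolves, [Pb²⁺] = s and [I⁻] = 2s.
Ksp = [Pb²⁺][I⁻]^2 = s · (2s)^2 = 4s^3
4s^3 = 2.4×10⁻⁸  ⇒  s^3 = 6.0×10⁻⁹
s = 1.8×10⁻³ mol/L

1.8×10⁻³ M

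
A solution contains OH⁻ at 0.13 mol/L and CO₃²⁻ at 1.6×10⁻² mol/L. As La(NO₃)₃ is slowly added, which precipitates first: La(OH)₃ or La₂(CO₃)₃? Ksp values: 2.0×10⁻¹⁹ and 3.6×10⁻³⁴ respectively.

La(OH)₃

Each salt precipitates once Q = Ksp for that salt.
For La(OH)₃: [La³⁺] = (Ksp/[OH⁻]^3) = 9.1×10⁻¹⁷ mol/L
For La₂(CO₃)₃: [La³⁺] = (Ksp/[CO₃²⁻]^3)^(1/2) = 9.4×10⁻¹⁵ mol/L
La(OH)₃ requires the lower [La³⁺], so it precipitates first.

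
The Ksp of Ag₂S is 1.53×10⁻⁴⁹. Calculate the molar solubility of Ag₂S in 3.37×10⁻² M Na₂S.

1.07×10⁻²⁴ M

Ag₂S(s) ⇌ 2 Ag⁺(aq) + S²⁻(aq)
S²⁻ is already present at 3.37×10⁻² M. If s mol/L of Ag₂S dissolves, [Ag⁺] = 2s while [S²⁻] ≈ 3.37×10⁻² M.
Ksp = [Ag⁺]^2[S²⁻] = (2s)^2(3.37×10⁻²)
(2s)^2 = 1.53×10⁻⁴⁹ / (3.37×10⁻²) = 4.54×10⁻⁴⁸
s = 1.07×10⁻²⁴ M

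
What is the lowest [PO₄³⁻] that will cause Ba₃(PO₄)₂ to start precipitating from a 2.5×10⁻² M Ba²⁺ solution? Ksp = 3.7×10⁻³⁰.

4.9×10⁻¹³ M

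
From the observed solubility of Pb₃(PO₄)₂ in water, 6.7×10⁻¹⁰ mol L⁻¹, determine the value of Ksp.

Ksp = 1.5×10⁻⁴⁴

Pb₃(PO₄)₂(s) ⇌ 3 Pb²⁺(aq) + 2 PO₄³⁻(aq)
With molar solubility s: [Pb²⁺] = 3s, [PO₄³⁻] = 2s.
Ksp = [Pb²⁺]^3[PO₄³⁻]^2 = (3s)^3 · (2s)^2 = 108s^5
Ksp = 108 × (6.7×10⁻¹⁰)^5 = 1.5×10⁻⁴⁴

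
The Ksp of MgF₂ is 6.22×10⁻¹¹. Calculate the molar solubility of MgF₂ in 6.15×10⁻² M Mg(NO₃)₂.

1.59×10⁻⁵ M

MgF₂(s) ⇌ Mg²⁺(aq) + 2 F⁻(aq)
Let s be the solubility of MgF₂ here. The common ion gives [Mg²⁺] ≈ 6.15×10⁻² M, and [F⁻] = 2s.
Ksp = [Mg²⁺][F⁻]^2 = (6.15×10⁻²)(2s)^2
(2s)^2 = 6.22×10⁻¹¹ / (6.15×10⁻²) = 1.01×10⁻⁹
s = 1.59×10⁻⁵ M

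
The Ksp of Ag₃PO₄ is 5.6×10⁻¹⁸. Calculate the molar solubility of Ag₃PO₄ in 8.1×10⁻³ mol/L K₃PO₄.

2.9×10⁻⁶ M

Ag₃PO₄(s) ⇌ 3 Ag⁺(aq) + PO₄³⁻(aq)
PO₄³⁻ is already present at 8.1×10⁻³ mol/L. If s mol/L of Ag₃PO₄ dissolves, [Ag⁺] = 3s while [PO₄³⁻] ≈ 8.1×10⁻³ mol/L.
Ksp = [Ag⁺]^3[PO₄³⁻] = (3s)^3(8.1×10⁻³)
(3s)^3 = 5.6×10⁻¹⁸ / (8.1×10⁻³) = 6.9×10⁻¹⁶
s = 2.9×10⁻⁶ mol/L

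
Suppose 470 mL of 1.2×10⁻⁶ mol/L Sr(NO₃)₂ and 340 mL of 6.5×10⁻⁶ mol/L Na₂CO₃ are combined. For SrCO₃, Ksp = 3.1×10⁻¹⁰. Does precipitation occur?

No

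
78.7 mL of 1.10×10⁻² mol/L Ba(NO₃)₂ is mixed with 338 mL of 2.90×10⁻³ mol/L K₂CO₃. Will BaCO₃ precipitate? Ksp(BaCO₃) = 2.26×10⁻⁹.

Yes

The combined volume is 416.7 mL.
[Ba²⁺] = (1.10×10⁻²)(78.7)/416.7 = 2.08×10⁻³ mol/L
[CO₃²⁻] = (2.90×10⁻³)(338)/416.7 = 2.35×10⁻³ mol/L
Q = [Ba²⁺][CO₃²⁻] = 4.89×10⁻⁶
Since Q (4.89×10⁻⁶) exceeds Ksp (2.26×10⁻⁹), BaCO₃ will precipitate.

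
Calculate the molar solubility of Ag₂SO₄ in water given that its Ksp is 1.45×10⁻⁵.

1.54×10⁻² M

Ag₂SO₄(s) ⇌ 2 Ag⁺(aq) + SO₄²⁻(aq)
Let s be the molar solubility. Then [Ag⁺] = 2s and [SO₄²⁻] = s.
Ksp = [Ag⁺]^2[SO₄²⁻] = (2s)^2 · s = 4s^3
4s^3 = 1.45×10⁻⁵  ⇒  s^3 = 3.63×10⁻⁶
s = (3.63×10⁻⁶)^(1/3) = 1.54×10⁻² mol/L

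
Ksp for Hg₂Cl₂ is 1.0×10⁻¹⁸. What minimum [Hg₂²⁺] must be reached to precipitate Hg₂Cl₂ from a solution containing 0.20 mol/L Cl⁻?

Precipitation begins when Q = Ksp.
Hg₂Cl₂(s) ⇌ Hg₂²⁺(aq) + 2 Cl⁻(aq)
Ksp = [Hg₂²⁺][Cl⁻]^2 = [Hg₂²⁺](0.20)^2
[Hg₂²⁺] = 1.0×10⁻¹⁸ / (0.20)^2 = 2.5×10⁻¹⁷
[Hg₂²⁺] = 2.5×10⁻¹⁷ mol/L

2.5×10⁻¹⁷ M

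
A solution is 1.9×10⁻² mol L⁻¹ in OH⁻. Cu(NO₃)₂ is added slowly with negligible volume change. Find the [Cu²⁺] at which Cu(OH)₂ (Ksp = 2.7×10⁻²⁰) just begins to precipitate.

Each salt precipitates once Q = Ksp for that salt.
Cu(OH)₂(s) ⇌ Cu²⁺(aq) + 2 OH⁻(aq)
Ksp = [Cu²⁺][OH⁻]^2 = [Cu²⁺](1.9×10⁻²)^2
[Cu²⁺] = 2.7×10⁻²⁰ / (1.9×10⁻²)^2 = 7.5×10⁻¹⁷
[Cu²⁺] = 7.5×10⁻¹⁷ mol L⁻¹

7.5×10⁻¹⁷ M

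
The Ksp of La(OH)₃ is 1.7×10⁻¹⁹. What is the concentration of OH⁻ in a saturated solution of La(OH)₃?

La(OH)₃(s) ⇌ La³⁺(aq) + 3 OH⁻(aq)
If s mol/L of La(OH)₃ dissolves, [La³⁺] = s and [OH⁻] = 3s.
Ksp = [La³⁺][OH⁻]^3 = s · (3s)^3 = 27s^4 = 1.7×10⁻¹⁹
s = 8.9×10⁻⁶ M
[OH⁻] = 3s = 2.7×10⁻⁵ M

2.7×10⁻⁵ M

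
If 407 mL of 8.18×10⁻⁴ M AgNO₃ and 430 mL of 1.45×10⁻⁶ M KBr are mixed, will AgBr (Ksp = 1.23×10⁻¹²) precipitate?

After mixing, V = 407 mL + 430 mL = 837 mL.
[Ag⁺] = (8.18×10⁻⁴)(407)/837 = 3.98×10⁻⁴ M
[Br⁻] = (1.45×10⁻⁶)(430)/837 = 7.45×10⁻⁷ M
Q = [Ag⁺][Br⁻] = 2.96×10⁻¹⁰
Because Q > Ksp (2.96×10⁻¹⁰ vs 1.23×10⁻¹²), a precipitate of AgBr forms.

Yes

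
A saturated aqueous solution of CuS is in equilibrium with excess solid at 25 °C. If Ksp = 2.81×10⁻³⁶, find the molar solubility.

CuS(s) ⇌ Cu²⁺(aq) + S²⁻(aq)
Call the molar solubility s, so that [Cu²⁺] = s and [S²⁻] = s.
Ksp = [Cu²⁺][S²⁻] = s · s = s^2
s^2 = 2.81×10⁻³⁶
s = (2.81×10⁻³⁶)^(1/2) = 1.68×10⁻¹⁸ mol/L

1.68×10⁻¹⁸ M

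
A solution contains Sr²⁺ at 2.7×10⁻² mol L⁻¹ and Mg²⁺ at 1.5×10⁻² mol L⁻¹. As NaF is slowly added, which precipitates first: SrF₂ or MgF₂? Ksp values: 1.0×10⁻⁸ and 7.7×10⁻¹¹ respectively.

The threshold for precipitation is Q = Ksp.
For SrF₂: [F⁻] = (Ksp/[Sr²⁺])^(1/2) = 6.1×10⁻⁴ mol L⁻¹
For MgF₂: [F⁻] = (Ksp/[Mg²⁺])^(1/2) = 7.2×10⁻⁵ mol L⁻¹
The smaller threshold [F⁻] is reached first, so MgF₂ precipitates first.

MgF₂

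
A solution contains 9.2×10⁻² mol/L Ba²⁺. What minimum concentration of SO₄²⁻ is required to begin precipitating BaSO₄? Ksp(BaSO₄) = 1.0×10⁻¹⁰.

1.1×10⁻⁹ M

A salt starts to precipitate once the ion product Q reaches its Ksp.
BaSO₄(s) ⇌ Ba²⁺(aq) + SO₄²⁻(aq)
Ksp = [Ba²⁺][SO₄²⁻] = [SO₄²⁻](9.2×10⁻²)
[SO₄²⁻] = 1.0×10⁻¹⁰ / (9.2×10⁻²) = 1.1×10⁻⁹
[SO₄²⁻] = 1.1×10⁻⁹ mol/L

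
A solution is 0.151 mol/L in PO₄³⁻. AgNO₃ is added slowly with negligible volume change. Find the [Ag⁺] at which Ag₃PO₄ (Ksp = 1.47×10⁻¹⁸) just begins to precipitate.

A salt starts to precipitate once the ion product Q reaches its Ksp.
Ag₃PO₄(s) ⇌ 3 Ag⁺(aq) + PO₄³⁻(aq)
Ksp = [Ag⁺]^3[PO₄³⁻] = [Ag⁺]^3(0.151)
[Ag⁺]^3 = 1.47×10⁻¹⁸ / (0.151) = 9.74×10⁻¹⁸
[Ag⁺] = 2.14×10⁻⁶ mol/L

2.14×10⁻⁶ M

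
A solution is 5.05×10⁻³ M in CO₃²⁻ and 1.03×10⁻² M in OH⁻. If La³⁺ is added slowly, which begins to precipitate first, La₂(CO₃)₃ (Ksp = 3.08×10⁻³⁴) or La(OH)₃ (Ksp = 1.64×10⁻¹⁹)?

The threshold for precipitation is Q = Ksp.
For La₂(CO₃)₃: [La³⁺] = (Ksp/[CO₃²⁻]^3)^(1/2) = 4.89×10⁻¹⁴ M
For La(OH)₃: [La³⁺] = (Ksp/[OH⁻]^3) = 1.50×10⁻¹³ M
The smaller threshold [La³⁺] is reached first, so La₂(CO₃)₃ precipitates first.

La₂(CO₃)₃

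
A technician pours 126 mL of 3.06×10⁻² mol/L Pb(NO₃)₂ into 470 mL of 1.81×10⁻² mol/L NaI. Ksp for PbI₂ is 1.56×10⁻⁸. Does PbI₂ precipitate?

Yes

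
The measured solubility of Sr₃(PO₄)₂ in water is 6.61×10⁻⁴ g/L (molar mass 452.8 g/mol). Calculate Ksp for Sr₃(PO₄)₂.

Ksp = 7.16×10⁻²⁸

s = (6.61×10⁻⁴ g L⁻¹)/(452.8 g mol⁻¹) = 1.4598×10⁻⁶ M
Sr₃(PO₄)₂(s) ⇌ 3 Sr²⁺(aq) + 2 PO₄³⁻(aq)
For each mole of Sr₃(PO₄)₂ that dissolves per liter, [Sr²⁺] = 3s and [PO₄³⁻] = 2s; let s denote this solubility.
Ksp = [Sr²⁺]^3[PO₄³⁻]^2 = (3s)^3 · (2s)^2 = 108s^5
Ksp = 108 × (1.4598×10⁻⁶)^5 = 7.16×10⁻²⁸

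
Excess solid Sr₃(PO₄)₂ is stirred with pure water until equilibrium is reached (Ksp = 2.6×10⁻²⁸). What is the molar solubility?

1.2×10⁻⁶ M

Sr₃(PO₄)₂(s) ⇌ 3 Sr²⁺(aq) + 2 PO₄³⁻(aq)
With molar solubility s: [Sr²⁺] = 3s, [PO₄³⁻] = 2s.
Ksp = [Sr²⁺]^3[PO₄³⁻]^2 = (3s)^3 · (2s)^2 = 108s^5
108s^5 = 2.6×10⁻²⁸  ⇒  s^5 = 2.4×10⁻³⁰
s = (2.4×10⁻³⁰)^(1/5) = 1.2×10⁻⁶ M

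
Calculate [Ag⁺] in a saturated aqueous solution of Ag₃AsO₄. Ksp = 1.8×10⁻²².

4.8×10⁻⁶ M

Ag₃AsO₄(s) ⇌ 3 Ag⁺(aq) + AsO₄³⁻(aq)
If s mol/L of Ag₃AsO₄ dissolves, [Ag⁺] = 3s and [AsO₄³⁻] = s.
Ksp = [Ag⁺]^3[AsO₄³⁻] = (3s)^3 · s = 27s^4 = 1.8×10⁻²²
s = 1.6×10⁻⁶ mol L⁻¹
[Ag⁺] = 3s = 4.8×10⁻⁶ mol L⁻¹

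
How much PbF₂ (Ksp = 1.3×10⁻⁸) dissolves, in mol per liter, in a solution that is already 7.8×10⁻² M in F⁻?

PbF₂(s) ⇌ Pb²⁺(aq) + 2 F⁻(aq)
The solution already contains F⁻ at 7.8×10⁻² M. Let s be the molar solubility of PbF₂.
[F⁻] ≈ 7.8×10⁻² M (common ion dominates); [Pb²⁺] = s.
Ksp = [Pb²⁺][F⁻]^2 = s(7.8×10⁻²)^2
s = 1.3×10⁻⁸ / (7.8×10⁻²)^2 = 2.1×10⁻⁶
s = 2.1×10⁻⁶ M

2.1×10⁻⁶ M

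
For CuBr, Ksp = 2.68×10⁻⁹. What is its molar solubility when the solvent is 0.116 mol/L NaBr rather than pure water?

2.31×10⁻⁸ M

CuBr(s) ⇌ Cu⁺(aq) + Br⁻(aq)
The solution already contains Br⁻ at 0.116 mol/L. Let s be the molar solubility of CuBr.
[Br⁻] ≈ 0.116 mol/L (common ion dominates); [Cu⁺] = s.
Ksp = [Cu⁺][Br⁻] = s(0.116)
s = 2.68×10⁻⁹ / (0.116) = 2.31×10⁻⁸
s = 2.31×10⁻⁸ mol/L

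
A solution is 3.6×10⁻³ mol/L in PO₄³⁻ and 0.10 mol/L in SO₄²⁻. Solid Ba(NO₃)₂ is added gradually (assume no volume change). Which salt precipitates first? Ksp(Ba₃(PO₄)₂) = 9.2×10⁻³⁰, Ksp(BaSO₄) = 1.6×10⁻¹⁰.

BaSO₄

Precipitation begins when Q = Ksp.
For Ba₃(PO₄)₂: [Ba²⁺] = (Ksp/[PO₄³⁻]^2)^(1/3) = 8.9×10⁻⁹ mol/L
For BaSO₄: [Ba²⁺] = (Ksp/[SO₄²⁻]) = 1.6×10⁻⁹ mol/L
The smaller threshold [Ba²⁺] is reached first, so BaSO₄ precipitates first.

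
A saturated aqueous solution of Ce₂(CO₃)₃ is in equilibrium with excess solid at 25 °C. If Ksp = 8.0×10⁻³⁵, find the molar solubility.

Ce₂(CO₃)₃(s) ⇌ 2 Ce³⁺(aq) + 3 CO₃²⁻(aq)
For each mole of Ce₂(CO₃)₃ that dissolves per liter, [Ce³⁺] = 2s and [CO₃²⁻] = 3s; let s denote this solubility.
Ksp = [Ce³⁺]^2[CO₃²⁻]^3 = (2s)^2 · (3s)^3 = 108s^5
108s^5 = 8.0×10⁻³⁵  ⇒  s^5 = 7.4×10⁻³⁷
s = 5.9×10⁻⁸ M

5.9×10⁻⁸ M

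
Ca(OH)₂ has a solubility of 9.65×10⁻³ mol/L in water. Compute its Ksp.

Ksp = 3.59×10⁻⁶

Ca(OH)₂(s) ⇌ Ca²⁺(aq) + 2 OH⁻(aq)
If s mol/L of Ca(OH)₂ dissolves, [Ca²⁺] = s and [OH⁻] = 2s.
Ksp = [Ca²⁺][OH⁻]^2 = s · (2s)^2 = 4s^3
Ksp = 4 × (9.65×10⁻³)^3 = 3.59×10⁻⁶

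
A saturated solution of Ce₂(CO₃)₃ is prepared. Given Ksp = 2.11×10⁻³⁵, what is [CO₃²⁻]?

1.37×10⁻⁷ M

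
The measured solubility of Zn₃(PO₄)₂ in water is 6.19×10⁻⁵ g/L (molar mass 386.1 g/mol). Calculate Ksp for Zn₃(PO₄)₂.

Ksp = 1.14×10⁻³²

s = (6.19×10⁻⁵ g L⁻¹)/(386.1 g mol⁻¹) = 1.6032×10⁻⁷ M
Zn₃(PO₄)₂(s) ⇌ 3 Zn²⁺(aq) + 2 PO₄³⁻(aq)
If s mol/L of Zn₃(PO₄)₂ dissolves, [Zn²⁺] = 3s and [PO₄³⁻] = 2s.
Ksp = [Zn²⁺]^3[PO₄³⁻]^2 = (3s)^3 · (2s)^2 = 108s^5
Ksp = 108 × (1.6032×10⁻⁷)^5 = 1.14×10⁻³²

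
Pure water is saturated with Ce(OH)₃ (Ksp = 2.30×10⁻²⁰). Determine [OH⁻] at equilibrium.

Ce(OH)₃(s) ⇌ Ce³⁺(aq) + 3 OH⁻(aq)
Let s be the molar solubility. Then [Ce³⁺] = s and [OH⁻] = 3s.
Ksp = [Ce³⁺][OH⁻]^3 = s · (3s)^3 = 27s^4 = 2.30×10⁻²⁰
s = 5.40×10⁻⁶ M
[OH⁻] = 3s = 1.62×10⁻⁵ M

1.62×10⁻⁵ M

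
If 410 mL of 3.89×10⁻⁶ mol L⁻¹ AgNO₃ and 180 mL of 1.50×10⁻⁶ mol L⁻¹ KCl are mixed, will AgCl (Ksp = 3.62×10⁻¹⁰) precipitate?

After mixing, V = 410 mL + 180 mL = 590 mL.
[Ag⁺] = (3.89×10⁻⁶)(410)/590 = 2.70×10⁻⁶ mol L⁻¹
[Cl⁻] = (1.50×10⁻⁶)(180)/590 = 4.58×10⁻⁷ mol L⁻¹
Q = [Ag⁺][Cl⁻] = 1.24×10⁻¹²
Q < Ksp (1.24×10⁻¹² vs 3.62×10⁻¹⁰); the solution remains unsaturated and no precipitate forms.

No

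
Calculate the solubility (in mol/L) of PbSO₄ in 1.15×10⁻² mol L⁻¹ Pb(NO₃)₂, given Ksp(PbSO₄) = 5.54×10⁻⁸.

4.82×10⁻⁶ M

PbSO₄(s) ⇌ Pb²⁺(aq) + SO₄²⁻(aq)
The solution already contains Pb²⁺ at 1.15×10⁻² mol L⁻¹. Let s be the molar solubility of PbSO₄.
[Pb²⁺] ≈ 1.15×10⁻² mol L⁻¹ (common ion dominates); [SO₄²⁻] = s.
Ksp = [Pb²⁺][SO₄²⁻] = (1.15×10⁻²)s
s = 5.54×10⁻⁸ / (1.15×10⁻²) = 4.82×10⁻⁶
s = 4.82×10⁻⁶ mol L⁻¹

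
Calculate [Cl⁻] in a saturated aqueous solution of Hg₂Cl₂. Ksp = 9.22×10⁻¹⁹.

1.23×10⁻⁶ M

Hg₂Cl₂(s) ⇌ Hg₂²⁺(aq) + 2 Cl⁻(aq)
Let s be the molar solubility. Then [Hg₂²⁺] = s and [Cl⁻] = 2s.
Ksp = [Hg₂²⁺][Cl⁻]^2 = s · (2s)^2 = 4s^3 = 9.22×10⁻¹⁹
s = 6.13×10⁻⁷ mol/L
[Cl⁻] = 2s = 1.23×10⁻⁶ mol/L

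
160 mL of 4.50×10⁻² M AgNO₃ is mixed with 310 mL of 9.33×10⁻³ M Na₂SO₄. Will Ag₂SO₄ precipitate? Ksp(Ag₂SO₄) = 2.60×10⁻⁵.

After mixing, V = 160 mL + 310 mL = 470 mL.
[Ag⁺] = (4.50×10⁻²)(160)/470 = 1.53×10⁻² M
[SO₄²⁻] = (9.33×10⁻³)(310)/470 = 6.15×10⁻³ M
Q = [Ag⁺]^2[SO₄²⁻] = 1.44×10⁻⁶
Q < Ksp (1.44×10⁻⁶ vs 2.60×10⁻⁵); the solution remains unsaturated and no precipitate forms.

No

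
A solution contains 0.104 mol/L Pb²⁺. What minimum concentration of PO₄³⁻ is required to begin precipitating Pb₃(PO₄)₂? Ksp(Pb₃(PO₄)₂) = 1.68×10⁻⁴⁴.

A salt starts to precipitate once the ion product Q reaches its Ksp.
Pb₃(PO₄)₂(s) ⇌ 3 Pb²⁺(aq) + 2 PO₄³⁻(aq)
Ksp = [Pb²⁺]^3[PO₄³⁻]^2 = [PO₄³⁻]^2(0.104)^3
[PO₄³⁻]^2 = 1.68×10⁻⁴⁴ / (0.104)^3 = 1.49×10⁻⁴¹
[PO₄³⁻] = 3.86×10⁻²¹ mol/L

3.86×10⁻²¹ M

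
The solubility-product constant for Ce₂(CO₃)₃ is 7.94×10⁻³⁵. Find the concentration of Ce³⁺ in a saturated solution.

Ce₂(CO₃)₃(s) ⇌ 2 Ce³⁺(aq) + 3 CO₃²⁻(aq)
For each mole of Ce₂(CO₃)₃ that dissolves per liter, [Ce³⁺] = 2s and [CO₃²⁻] = 3s; let s denote this solubility.
Ksp = [Ce³⁺]^2[CO₃²⁻]^3 = (2s)^2 · (3s)^3 = 108s^5 = 7.94×10⁻³⁵
s = 5.93×10⁻⁸ mol L⁻¹
[Ce³⁺] = 2s = 1.19×10⁻⁷ mol L⁻¹

1.19×10⁻⁷ M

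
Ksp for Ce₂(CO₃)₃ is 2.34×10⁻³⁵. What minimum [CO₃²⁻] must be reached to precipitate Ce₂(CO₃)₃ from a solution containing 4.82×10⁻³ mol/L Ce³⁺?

1.00×10⁻¹⁰ M

A salt starts to precipitate once the ion product Q reaches its Ksp.
Ce₂(CO₃)₃(s) ⇌ 2 Ce³⁺(aq) + 3 CO₃²⁻(aq)
Ksp = [Ce³⁺]^2[CO₃²⁻]^3 = [CO₃²⁻]^3(4.82×10⁻³)^2
[CO₃²⁻]^3 = 2.34×10⁻³⁵ / (4.82×10⁻³)^2 = 1.01×10⁻³⁰
[CO₃²⁻] = 1.00×10⁻¹⁰ mol/L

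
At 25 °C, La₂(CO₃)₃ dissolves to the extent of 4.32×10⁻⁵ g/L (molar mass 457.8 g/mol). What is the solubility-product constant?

Molar solubility s = (4.32×10⁻⁵ g/L) / (457.8 g/mol) = 9.4364×10⁻⁸ mol/L
La₂(CO₃)₃(s) ⇌ 2 La³⁺(aq) + 3 CO₃²⁻(aq)
Let s be the molar solubility. Then [La³⁺] = 2s and [CO₃²⁻] = 3s.
Ksp = [La³⁺]^2[CO₃²⁻]^3 = (2s)^2 · (3s)^3 = 108s^5
Ksp = 108 × (9.4364×10⁻⁸)^5 = 8.08×10⁻³⁴

Ksp = 8.08×10⁻³⁴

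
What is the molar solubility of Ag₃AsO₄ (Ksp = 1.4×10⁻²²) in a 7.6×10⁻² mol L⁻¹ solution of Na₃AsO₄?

4.1×10⁻⁸ M

Ag₃AsO₄(s) ⇌ 3 Ag⁺(aq) + AsO₄³⁻(aq)
Let s be the solubility of Ag₃AsO₄ here. The common ion gives [AsO₄³⁻] ≈ 7.6×10⁻² mol L⁻¹, and [Ag⁺] = 3s.
Ksp = [Ag⁺]^3[AsO₄³⁻] = (3s)^3(7.6×10⁻²)
(3s)^3 = 1.4×10⁻²² / (7.6×10⁻²) = 1.8×10⁻²¹
s = 4.1×10⁻⁸ mol L⁻¹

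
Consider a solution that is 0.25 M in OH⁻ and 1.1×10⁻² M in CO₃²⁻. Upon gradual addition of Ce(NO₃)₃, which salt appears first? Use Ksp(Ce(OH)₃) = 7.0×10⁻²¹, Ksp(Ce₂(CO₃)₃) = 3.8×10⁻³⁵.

The threshold for precipitation is Q = Ksp.
For Ce(OH)₃: [Ce³⁺] = (Ksp/[OH⁻]^3) = 4.5×10⁻¹⁹ M
For Ce₂(CO₃)₃: [Ce³⁺] = (Ksp/[CO₃²⁻]^3)^(1/2) = 5.3×10⁻¹⁵ M
The smaller threshold [Ce³⁺] is reached first, so Ce(OH)₃ precipitates first.

Ce(OH)₃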